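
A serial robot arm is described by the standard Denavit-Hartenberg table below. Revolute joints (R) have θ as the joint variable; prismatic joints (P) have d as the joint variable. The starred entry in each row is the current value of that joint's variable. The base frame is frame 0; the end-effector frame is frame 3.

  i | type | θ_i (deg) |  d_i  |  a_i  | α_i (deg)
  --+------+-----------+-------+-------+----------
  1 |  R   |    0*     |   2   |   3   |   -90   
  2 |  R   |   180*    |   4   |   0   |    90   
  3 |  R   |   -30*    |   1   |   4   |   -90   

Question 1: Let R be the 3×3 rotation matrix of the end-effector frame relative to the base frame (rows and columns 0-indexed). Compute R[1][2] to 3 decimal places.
End-effector z-axis (col 2 of R) = (-0.5000,0.8660,-0.0000)
R[1][2] = 0.8660

0.866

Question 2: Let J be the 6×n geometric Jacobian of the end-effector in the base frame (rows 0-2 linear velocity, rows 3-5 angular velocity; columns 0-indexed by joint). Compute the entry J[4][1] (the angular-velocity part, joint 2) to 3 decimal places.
axis z_1 = (0.0000,1.0000,0.0000); lever o_n−o_1 = (-3.4641,2.0000,-1.0000)
cross product → J_v[:, 1] = (-1.0000,-0.0000,3.4641)
J_ω[:, 1] = z_1
entry J[4][1] = 1.0000

1.000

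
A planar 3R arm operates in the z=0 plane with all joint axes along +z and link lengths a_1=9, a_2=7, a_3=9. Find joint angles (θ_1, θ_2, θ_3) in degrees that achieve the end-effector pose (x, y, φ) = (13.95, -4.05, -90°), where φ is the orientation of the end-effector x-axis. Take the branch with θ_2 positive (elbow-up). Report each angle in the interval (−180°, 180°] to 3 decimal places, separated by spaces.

wrist centre = target − a_3·(cos φ, sin φ) = (13.9500, 4.9500)
cos θ_2 = (219.1050−9²−7²)/(2·9·7) = 0.7072; θ_2 = 44.9939° (elbow-up)
β = atan2(4.9500,13.9500) = 19.5367°; ψ = atan2(4.9492,13.9503) = 19.5334°
θ_1 = β − ψ = 0.0032°
θ_3 = φ − θ_1 − θ_2 = -134.9971° (wrapped to (-180°,180°])

0.003 44.994 -134.997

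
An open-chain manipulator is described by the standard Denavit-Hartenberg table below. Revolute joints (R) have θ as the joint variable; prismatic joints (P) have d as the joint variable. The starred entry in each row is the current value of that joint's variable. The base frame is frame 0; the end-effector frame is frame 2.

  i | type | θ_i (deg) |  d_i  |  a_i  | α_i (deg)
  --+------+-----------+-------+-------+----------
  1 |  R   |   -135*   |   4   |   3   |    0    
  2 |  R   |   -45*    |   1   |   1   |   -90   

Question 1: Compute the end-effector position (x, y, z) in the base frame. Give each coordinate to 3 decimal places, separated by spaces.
-3.121 -2.121 5.000

after link 1: o_1 = (-2.1213, -2.1213, 4.0000)
after link 2: o_2 = (-3.1213, -2.1213, 5.0000)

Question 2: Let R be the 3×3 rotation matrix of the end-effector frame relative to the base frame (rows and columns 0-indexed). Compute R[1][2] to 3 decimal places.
-1.000

End-effector z-axis (col 2 of R) = (0.0000,-1.0000,0.0000)
R[1][2] = -1.0000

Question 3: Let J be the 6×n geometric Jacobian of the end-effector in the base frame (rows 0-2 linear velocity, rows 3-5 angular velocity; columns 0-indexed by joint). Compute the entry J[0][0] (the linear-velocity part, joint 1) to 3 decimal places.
axis z_0 = ẑ; lever o_n−o_0 = (-3.1213,-2.1213,5.0000)
cross product → J_v[:, 0] = (2.1213,-3.1213,0.0000)
J_ω[:, 0] = z_0
entry J[0][0] = 2.1213

2.121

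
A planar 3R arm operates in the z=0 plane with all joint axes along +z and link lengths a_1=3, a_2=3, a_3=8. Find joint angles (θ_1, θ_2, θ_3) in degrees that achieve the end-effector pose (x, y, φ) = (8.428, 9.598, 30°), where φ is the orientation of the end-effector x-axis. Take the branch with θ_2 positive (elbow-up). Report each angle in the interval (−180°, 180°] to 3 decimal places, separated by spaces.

wrist centre = target − a_3·(cos φ, sin φ) = (1.4998, 5.5980)
cos θ_2 = (33.5870−3²−3²)/(2·3·3) = 0.8659; θ_2 = 30.0093° (elbow-up)
β = atan2(5.5980,1.4998) = 75.0017°; ψ = atan2(1.5004,5.5978) = 15.0047°
θ_1 = β − ψ = 59.9971°
θ_3 = φ − θ_1 − θ_2 = -60.0064° (wrapped to (-180°,180°])

59.997 30.009 -60.006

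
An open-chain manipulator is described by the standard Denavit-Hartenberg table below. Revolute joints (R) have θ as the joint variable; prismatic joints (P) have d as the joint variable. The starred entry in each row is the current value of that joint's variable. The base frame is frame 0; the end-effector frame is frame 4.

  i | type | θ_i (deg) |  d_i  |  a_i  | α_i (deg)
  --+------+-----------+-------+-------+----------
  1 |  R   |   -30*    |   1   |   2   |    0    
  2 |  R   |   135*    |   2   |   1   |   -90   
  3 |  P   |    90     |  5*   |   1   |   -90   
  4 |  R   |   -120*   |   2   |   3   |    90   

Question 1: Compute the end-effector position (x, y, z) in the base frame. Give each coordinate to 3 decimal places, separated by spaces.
-5.348 -3.932 3.500

after link 1: o_1 = (1.7321, -1.0000, 1.0000)
after link 2: o_2 = (1.4732, -0.0341, 3.0000)
after link 3: o_3 = (-3.3564, -1.3282, 2.0000)
after link 4: o_4 = (-5.3483, -3.9325, 3.5000)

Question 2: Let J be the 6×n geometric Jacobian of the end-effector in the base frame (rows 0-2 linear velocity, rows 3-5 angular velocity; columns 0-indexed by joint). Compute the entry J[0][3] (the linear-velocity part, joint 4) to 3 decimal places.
axis z_3 = (0.2588,-0.9659,-0.0000); lever o_n−o_3 = (-1.9919,-2.6043,1.5000)
cross product → J_v[:, 3] = (-1.4489,-0.3882,-2.5981)
J_ω[:, 3] = z_3
entry J[0][3] = -1.4489

-1.449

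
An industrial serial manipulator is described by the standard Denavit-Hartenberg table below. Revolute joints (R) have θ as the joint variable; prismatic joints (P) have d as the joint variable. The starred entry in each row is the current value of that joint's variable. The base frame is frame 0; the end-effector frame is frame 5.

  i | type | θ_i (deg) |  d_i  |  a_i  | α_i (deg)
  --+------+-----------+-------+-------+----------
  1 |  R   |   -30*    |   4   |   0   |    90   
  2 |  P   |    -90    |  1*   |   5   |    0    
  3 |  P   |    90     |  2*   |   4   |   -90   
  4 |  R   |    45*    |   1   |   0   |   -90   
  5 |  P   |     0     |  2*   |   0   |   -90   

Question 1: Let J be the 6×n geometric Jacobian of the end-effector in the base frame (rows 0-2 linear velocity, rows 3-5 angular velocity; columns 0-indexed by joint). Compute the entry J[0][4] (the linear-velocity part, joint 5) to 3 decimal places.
prismatic axis z_4 = (-0.2588,0.9659,0.0000)
J_v[:, 4] = z_4; J_ω[:, 4] = (0,0,0)
entry J[0][4] = -0.2588

-0.259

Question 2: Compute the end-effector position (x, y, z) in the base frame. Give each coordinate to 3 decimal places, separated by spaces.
1.446 -2.666 0.000

after link 1: o_1 = (0.0000, 0.0000, 4.0000)
after link 2: o_2 = (-0.5000, -0.8660, -1.0000)
after link 3: o_3 = (1.9641, -4.5981, -1.0000)
after link 4: o_4 = (1.9641, -4.5981, 0.0000)
after link 5: o_5 = (1.4465, -2.6662, 0.0000)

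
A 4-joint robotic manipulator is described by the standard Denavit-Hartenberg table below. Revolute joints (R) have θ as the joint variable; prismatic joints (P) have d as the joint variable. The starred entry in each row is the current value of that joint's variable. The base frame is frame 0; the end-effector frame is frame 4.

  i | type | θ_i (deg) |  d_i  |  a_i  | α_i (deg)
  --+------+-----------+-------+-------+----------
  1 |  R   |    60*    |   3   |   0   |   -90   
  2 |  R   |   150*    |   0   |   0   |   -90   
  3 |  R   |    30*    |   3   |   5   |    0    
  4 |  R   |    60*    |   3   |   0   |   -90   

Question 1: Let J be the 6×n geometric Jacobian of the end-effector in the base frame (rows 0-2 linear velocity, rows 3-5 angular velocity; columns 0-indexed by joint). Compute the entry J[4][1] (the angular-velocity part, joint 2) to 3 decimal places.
0.500

axis z_1 = (-0.8660,0.5000,0.0000); lever o_n−o_1 = (-1.2099,-7.0957,3.0311)
cross product → J_v[:, 1] = (1.5155,2.6250,6.7500)
J_ω[:, 1] = z_1
entry J[4][1] = 0.5000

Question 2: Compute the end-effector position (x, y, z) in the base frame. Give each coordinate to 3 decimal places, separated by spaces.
-1.210 -7.096 6.031

after link 1: o_1 = (0.0000, 0.0000, 3.0000)
after link 2: o_2 = (0.0000, 0.0000, 3.0000)
after link 3: o_3 = (-0.4599, -5.7966, 3.4330)
after link 4: o_4 = (-1.2099, -7.0957, 6.0311)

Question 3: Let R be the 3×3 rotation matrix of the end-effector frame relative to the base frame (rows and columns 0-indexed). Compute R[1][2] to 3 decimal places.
0.750

End-effector z-axis (col 2 of R) = (0.4330,0.7500,0.5000)
R[1][2] = 0.7500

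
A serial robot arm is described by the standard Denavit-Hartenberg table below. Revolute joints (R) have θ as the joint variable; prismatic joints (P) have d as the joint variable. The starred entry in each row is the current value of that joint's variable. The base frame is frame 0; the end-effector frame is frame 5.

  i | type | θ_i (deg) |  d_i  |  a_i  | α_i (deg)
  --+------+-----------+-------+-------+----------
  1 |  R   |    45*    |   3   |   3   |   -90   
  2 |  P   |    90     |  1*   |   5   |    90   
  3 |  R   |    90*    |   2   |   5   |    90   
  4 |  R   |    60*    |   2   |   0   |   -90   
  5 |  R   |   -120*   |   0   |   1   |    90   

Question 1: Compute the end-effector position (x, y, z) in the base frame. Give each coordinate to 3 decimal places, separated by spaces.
after link 1: o_1 = (2.1213, 2.1213, 3.0000)
after link 2: o_2 = (1.4142, 2.8284, -2.0000)
after link 3: o_3 = (-0.7071, 7.7782, -2.0000)
after link 4: o_4 = (-0.7071, 7.7782, -4.0000)
after link 5: o_5 = (-0.8365, 7.2952, -4.8660)

-0.837 7.295 -4.866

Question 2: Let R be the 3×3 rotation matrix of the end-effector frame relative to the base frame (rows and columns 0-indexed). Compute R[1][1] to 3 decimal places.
End-effector y-axis (col 1 of R) = (0.9659,-0.2588,-0.0000)
R[1][1] = -0.2588

-0.259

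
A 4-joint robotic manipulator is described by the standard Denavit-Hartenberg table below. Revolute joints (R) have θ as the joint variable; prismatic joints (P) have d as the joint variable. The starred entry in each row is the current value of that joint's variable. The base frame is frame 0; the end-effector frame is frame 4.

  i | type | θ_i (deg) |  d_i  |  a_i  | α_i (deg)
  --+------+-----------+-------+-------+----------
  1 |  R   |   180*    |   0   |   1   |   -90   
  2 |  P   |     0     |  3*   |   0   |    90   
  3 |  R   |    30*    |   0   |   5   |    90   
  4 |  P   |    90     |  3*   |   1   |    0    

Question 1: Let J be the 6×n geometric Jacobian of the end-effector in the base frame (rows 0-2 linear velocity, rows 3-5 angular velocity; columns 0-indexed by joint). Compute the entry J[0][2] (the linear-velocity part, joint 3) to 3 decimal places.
axis z_2 = (0.0000,0.0000,1.0000); lever o_n−o_2 = (-5.8301,0.0981,1.0000)
cross product → J_v[:, 2] = (-0.0981,-5.8301,0.0000)
J_ω[:, 2] = z_2
entry J[0][2] = -0.0981

-0.098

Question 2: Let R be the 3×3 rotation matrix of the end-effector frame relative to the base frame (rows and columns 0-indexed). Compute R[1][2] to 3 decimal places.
End-effector z-axis (col 2 of R) = (-0.5000,0.8660,0.0000)
R[1][2] = 0.8660

0.866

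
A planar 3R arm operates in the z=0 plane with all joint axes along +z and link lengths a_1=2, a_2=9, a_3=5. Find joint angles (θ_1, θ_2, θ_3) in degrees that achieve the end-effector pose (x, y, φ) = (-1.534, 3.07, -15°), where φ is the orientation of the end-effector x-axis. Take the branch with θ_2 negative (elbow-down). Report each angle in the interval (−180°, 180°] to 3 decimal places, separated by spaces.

-89.994 -135.007 -149.999

wrist centre = target − a_3·(cos φ, sin φ) = (-6.3636, 4.3641)
cos θ_2 = (59.5411−2²−9²)/(2·2·9) = -0.7072; θ_2 = -135.0069° (elbow-down)
β = atan2(4.3641,-6.3636) = 145.5582°; ψ = atan2(-6.3632,-4.3647) = -124.4475°
θ_1 = β − ψ = 270.0057°
θ_3 = φ − θ_1 − θ_2 = -149.9988° (wrapped to (-180°,180°])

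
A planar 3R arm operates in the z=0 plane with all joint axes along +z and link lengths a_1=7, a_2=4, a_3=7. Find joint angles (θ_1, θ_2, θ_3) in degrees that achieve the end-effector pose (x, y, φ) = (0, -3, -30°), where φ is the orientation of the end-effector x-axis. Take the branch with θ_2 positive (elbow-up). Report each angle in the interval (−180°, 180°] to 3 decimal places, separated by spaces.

wrist centre = target − a_3·(cos φ, sin φ) = (-6.0622, 0.5000)
cos θ_2 = (37.0000−7²−4²)/(2·7·4) = -0.5000; θ_2 = 120.0000° (elbow-up)
β = atan2(0.5000,-6.0622) = 175.2850°; ψ = atan2(3.4641,5.0000) = 34.7150°
θ_1 = β − ψ = 140.5700°
θ_3 = φ − θ_1 − θ_2 = 69.4300° (wrapped to (-180°,180°])

140.570 120.000 69.430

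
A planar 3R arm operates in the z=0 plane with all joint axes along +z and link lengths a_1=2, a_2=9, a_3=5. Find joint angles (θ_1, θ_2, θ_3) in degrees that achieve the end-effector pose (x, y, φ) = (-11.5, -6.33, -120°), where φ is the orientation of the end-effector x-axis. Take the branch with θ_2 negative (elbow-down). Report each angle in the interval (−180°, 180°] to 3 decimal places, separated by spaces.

wrist centre = target − a_3·(cos φ, sin φ) = (-9.0000, -1.9999)
cos θ_2 = (84.9995−2²−9²)/(2·2·9) = -0.0000; θ_2 = -90.0008° (elbow-down)
β = atan2(-1.9999,-9.0000) = -167.4720°; ψ = atan2(-9.0000,1.9999) = -77.4720°
θ_1 = β − ψ = -90.0000°
θ_3 = φ − θ_1 − θ_2 = 60.0008° (wrapped to (-180°,180°])

-90.000 -90.001 60.001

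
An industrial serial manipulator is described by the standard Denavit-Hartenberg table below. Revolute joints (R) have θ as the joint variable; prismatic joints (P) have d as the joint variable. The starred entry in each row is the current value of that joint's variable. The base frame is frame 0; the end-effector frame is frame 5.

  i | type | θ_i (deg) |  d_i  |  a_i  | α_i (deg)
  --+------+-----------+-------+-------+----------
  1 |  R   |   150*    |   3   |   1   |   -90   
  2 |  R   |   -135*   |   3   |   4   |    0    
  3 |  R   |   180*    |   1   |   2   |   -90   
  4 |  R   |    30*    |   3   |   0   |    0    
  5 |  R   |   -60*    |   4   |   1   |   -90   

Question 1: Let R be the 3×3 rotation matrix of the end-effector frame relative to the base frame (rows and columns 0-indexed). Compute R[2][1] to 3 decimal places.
End-effector y-axis (col 1 of R) = (-0.6124,0.3536,0.7071)
R[2][1] = 0.7071

0.707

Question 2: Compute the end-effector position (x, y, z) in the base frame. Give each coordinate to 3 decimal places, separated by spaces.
after link 1: o_1 = (-0.8660, 0.5000, 3.0000)
after link 2: o_2 = (0.0835, -3.5123, 5.8284)
after link 3: o_3 = (-1.6413, -3.6712, 4.4142)
after link 4: o_4 = (0.1958, -4.7319, 2.2929)
after link 5: o_5 = (1.8650, -6.2729, -1.1479)

1.865 -6.273 -1.148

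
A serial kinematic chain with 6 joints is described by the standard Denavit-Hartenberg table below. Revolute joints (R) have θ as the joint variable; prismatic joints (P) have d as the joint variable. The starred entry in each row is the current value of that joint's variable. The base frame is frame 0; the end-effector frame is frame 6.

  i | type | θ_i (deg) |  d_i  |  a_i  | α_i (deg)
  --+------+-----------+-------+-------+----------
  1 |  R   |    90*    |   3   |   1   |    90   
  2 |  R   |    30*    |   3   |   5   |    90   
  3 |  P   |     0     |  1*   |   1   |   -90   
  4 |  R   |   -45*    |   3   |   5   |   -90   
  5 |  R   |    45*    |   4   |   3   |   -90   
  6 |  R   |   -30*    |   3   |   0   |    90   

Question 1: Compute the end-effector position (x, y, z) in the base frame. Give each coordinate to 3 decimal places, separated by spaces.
after link 1: o_1 = (0.0000, 1.0000, 3.0000)
after link 2: o_2 = (3.0000, 5.3301, 5.5000)
after link 3: o_3 = (3.0000, 6.6962, 5.1340)
after link 4: o_4 = (6.0000, 11.5258, 3.8399)
after link 5: o_5 = (3.8787, 14.6101, 7.1545)
after link 6: o_6 = (1.7574, 12.5611, 7.7036)

1.757 12.561 7.704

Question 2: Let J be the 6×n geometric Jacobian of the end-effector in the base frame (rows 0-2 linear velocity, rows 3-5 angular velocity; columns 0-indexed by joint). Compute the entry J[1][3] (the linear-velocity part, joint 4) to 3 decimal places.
axis z_3 = (1.0000,-0.0000,0.0000); lever o_n−o_3 = (-1.2426,5.8649,2.5696)
cross product → J_v[:, 3] = (-0.0000,-2.5696,5.8649)
J_ω[:, 3] = z_3
entry J[1][3] = -2.5696

-2.570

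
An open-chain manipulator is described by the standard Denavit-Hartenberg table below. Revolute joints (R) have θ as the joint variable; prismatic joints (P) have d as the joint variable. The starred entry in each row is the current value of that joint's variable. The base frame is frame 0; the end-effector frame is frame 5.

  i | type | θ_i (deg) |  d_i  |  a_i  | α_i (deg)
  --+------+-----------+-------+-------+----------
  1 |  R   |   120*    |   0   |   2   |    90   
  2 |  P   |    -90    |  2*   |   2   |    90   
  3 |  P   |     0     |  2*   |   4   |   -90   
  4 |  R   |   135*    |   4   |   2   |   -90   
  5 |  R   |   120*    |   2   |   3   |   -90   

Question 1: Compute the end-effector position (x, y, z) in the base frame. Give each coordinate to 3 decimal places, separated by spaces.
after link 1: o_1 = (-1.0000, 1.7321, 0.0000)
after link 2: o_2 = (0.7321, 2.7321, -2.0000)
after link 3: o_3 = (1.7321, 1.0000, -6.0000)
after link 4: o_4 = (4.4890, 4.2247, -4.5858)
after link 5: o_5 = (3.4765, 0.7824, -4.2322)

3.476 0.782 -4.232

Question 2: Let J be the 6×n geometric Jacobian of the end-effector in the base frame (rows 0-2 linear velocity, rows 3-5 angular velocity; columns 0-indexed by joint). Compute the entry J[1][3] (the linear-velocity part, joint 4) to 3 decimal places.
axis z_3 = (0.8660,0.5000,0.0000); lever o_n−o_3 = (1.7444,-0.2176,1.7678)
cross product → J_v[:, 3] = (0.8839,-1.5309,-1.0607)
J_ω[:, 3] = z_3
entry J[1][3] = -1.5309

-1.531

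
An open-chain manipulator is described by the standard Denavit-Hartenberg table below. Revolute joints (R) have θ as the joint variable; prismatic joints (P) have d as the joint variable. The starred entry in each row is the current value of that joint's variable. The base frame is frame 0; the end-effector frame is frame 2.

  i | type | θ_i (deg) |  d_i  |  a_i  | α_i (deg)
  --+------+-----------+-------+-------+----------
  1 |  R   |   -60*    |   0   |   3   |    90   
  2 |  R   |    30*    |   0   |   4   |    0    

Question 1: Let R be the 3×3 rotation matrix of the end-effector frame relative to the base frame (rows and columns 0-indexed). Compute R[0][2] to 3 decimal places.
End-effector z-axis (col 2 of R) = (-0.8660,-0.5000,0.0000)
R[0][2] = -0.8660

-0.866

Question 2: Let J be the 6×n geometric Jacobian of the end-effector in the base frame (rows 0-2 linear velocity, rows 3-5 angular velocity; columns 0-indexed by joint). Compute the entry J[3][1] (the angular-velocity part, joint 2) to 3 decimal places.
axis z_1 = (-0.8660,-0.5000,0.0000); lever o_n−o_1 = (1.7321,-3.0000,2.0000)
cross product → J_v[:, 1] = (-1.0000,1.7321,3.4641)
J_ω[:, 1] = z_1
entry J[3][1] = -0.8660

-0.866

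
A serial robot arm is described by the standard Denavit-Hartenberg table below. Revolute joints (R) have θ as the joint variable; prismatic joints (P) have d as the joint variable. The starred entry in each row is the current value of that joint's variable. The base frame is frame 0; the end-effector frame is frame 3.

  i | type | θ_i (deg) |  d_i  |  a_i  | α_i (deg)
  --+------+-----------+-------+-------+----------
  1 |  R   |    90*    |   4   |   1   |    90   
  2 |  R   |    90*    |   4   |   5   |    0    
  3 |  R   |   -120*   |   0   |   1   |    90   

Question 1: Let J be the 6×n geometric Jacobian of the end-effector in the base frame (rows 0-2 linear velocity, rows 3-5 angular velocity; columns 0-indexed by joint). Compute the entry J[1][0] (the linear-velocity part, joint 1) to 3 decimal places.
axis z_0 = ẑ; lever o_n−o_0 = (4.0000,1.8660,8.5000)
cross product → J_v[:, 0] = (-1.8660,4.0000,0.0000)
J_ω[:, 0] = z_0
entry J[1][0] = 4.0000

4.000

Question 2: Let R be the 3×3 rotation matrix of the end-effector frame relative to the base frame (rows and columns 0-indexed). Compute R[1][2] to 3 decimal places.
End-effector z-axis (col 2 of R) = (0.0000,-0.5000,-0.8660)
R[1][2] = -0.5000

-0.500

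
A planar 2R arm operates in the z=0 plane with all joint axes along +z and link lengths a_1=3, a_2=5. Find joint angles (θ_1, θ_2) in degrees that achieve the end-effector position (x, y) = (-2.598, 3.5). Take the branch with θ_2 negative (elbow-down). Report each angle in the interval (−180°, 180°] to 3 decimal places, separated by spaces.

cos θ_2 = (18.9996−3²−5²)/(2·3·5) = -0.5000; θ_2 = -120.0009° (elbow-down)
β = atan2(3.5000,-2.5980) = 126.5860°; ψ = atan2(-4.3301,0.4999) = -83.4140°
θ_1 = β − ψ = 210.0000°

-150.000 -120.001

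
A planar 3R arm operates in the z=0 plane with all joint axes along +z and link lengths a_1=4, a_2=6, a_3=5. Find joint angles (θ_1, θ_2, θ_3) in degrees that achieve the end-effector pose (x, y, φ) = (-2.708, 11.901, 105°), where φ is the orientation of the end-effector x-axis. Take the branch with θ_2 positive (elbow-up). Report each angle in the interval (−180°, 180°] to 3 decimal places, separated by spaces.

wrist centre = target − a_3·(cos φ, sin φ) = (-1.4139, 7.0714)
cos θ_2 = (52.0034−4²−6²)/(2·4·6) = 0.0001; θ_2 = 89.9959° (elbow-up)
β = atan2(7.0714,-1.4139) = 101.3071°; ψ = atan2(6.0000,4.0004) = 56.3071°
θ_1 = β − ψ = 44.9999°
θ_3 = φ − θ_1 − θ_2 = -29.9959° (wrapped to (-180°,180°])

45.000 89.996 -29.996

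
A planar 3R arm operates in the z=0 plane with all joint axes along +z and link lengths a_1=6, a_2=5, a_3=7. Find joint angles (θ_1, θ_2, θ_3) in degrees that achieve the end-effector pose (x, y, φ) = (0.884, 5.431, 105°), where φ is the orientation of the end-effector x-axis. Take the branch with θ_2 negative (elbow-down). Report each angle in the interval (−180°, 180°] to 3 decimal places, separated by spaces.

29.990 -150.003 -134.988

wrist centre = target − a_3·(cos φ, sin φ) = (2.6957, -1.3305)
cos θ_2 = (9.0372−6²−5²)/(2·6·5) = -0.8660; θ_2 = -150.0025° (elbow-down)
β = atan2(-1.3305,2.6957) = -26.2687°; ψ = atan2(-2.4998,1.6698) = -56.2588°
θ_1 = β − ψ = 29.9901°
θ_3 = φ − θ_1 − θ_2 = -134.9876° (wrapped to (-180°,180°])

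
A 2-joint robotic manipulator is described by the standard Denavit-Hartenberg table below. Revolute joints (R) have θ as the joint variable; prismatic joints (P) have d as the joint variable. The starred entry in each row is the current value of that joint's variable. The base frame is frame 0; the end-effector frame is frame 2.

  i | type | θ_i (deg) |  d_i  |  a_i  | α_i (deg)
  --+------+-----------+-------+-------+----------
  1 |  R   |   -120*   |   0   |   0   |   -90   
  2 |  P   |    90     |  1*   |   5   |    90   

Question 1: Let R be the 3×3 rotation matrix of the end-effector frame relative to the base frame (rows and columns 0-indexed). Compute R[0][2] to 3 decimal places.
End-effector z-axis (col 2 of R) = (-0.5000,-0.8660,0.0000)
R[0][2] = -0.5000

-0.500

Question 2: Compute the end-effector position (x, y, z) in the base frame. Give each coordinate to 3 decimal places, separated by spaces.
after link 1: o_1 = (0.0000, 0.0000, 0.0000)
after link 2: o_2 = (0.8660, -0.5000, -5.0000)

0.866 -0.500 -5.000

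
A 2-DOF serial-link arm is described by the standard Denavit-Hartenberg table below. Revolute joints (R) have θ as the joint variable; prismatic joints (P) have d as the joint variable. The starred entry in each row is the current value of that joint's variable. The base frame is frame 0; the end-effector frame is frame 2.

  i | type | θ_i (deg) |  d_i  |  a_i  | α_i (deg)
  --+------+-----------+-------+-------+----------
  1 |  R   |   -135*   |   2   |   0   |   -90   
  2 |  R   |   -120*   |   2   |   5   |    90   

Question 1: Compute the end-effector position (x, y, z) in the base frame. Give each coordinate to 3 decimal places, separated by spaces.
3.182 0.354 6.330

after link 1: o_1 = (0.0000, 0.0000, 2.0000)
after link 2: o_2 = (3.1820, 0.3536, 6.3301)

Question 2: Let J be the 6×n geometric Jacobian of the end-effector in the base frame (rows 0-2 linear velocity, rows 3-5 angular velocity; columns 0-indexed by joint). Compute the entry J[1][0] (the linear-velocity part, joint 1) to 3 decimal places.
3.182

axis z_0 = ẑ; lever o_n−o_0 = (3.1820,0.3536,6.3301)
cross product → J_v[:, 0] = (-0.3536,3.1820,0.0000)
J_ω[:, 0] = z_0
entry J[1][0] = 3.1820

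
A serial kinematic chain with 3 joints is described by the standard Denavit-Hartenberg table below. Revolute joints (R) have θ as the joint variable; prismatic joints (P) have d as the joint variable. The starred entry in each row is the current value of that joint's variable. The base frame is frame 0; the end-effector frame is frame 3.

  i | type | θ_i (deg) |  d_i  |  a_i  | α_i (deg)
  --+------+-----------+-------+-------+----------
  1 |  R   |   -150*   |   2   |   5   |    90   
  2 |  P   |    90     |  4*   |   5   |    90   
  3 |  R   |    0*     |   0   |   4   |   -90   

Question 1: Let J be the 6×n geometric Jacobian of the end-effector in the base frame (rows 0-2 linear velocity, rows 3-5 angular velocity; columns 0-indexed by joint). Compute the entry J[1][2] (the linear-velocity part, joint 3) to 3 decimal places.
axis z_2 = (-0.8660,-0.5000,-0.0000); lever o_n−o_2 = (0.0000,-0.0000,4.0000)
cross product → J_v[:, 2] = (-2.0000,3.4641,0.0000)
J_ω[:, 2] = z_2
entry J[1][2] = 3.4641

3.464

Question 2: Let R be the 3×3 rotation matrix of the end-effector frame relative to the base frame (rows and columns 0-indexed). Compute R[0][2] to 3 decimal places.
-0.500

End-effector z-axis (col 2 of R) = (-0.5000,0.8660,0.0000)
R[0][2] = -0.5000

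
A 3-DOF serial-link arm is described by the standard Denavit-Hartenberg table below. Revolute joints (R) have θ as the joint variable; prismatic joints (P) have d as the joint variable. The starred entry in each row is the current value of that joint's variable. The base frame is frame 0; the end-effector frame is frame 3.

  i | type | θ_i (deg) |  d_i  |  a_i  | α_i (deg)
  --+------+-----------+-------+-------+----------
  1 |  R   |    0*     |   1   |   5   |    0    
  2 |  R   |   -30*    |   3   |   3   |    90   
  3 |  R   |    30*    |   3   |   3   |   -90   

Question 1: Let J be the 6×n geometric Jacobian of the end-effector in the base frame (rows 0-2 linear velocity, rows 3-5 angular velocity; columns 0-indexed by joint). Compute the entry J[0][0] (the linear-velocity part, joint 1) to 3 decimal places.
5.397

axis z_0 = ẑ; lever o_n−o_0 = (8.3481,-5.3971,5.5000)
cross product → J_v[:, 0] = (5.3971,8.3481,-0.0000)
J_ω[:, 0] = z_0
entry J[0][0] = 5.3971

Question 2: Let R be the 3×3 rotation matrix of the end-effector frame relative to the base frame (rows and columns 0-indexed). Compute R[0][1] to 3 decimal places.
0.500

End-effector y-axis (col 1 of R) = (0.5000,0.8660,-0.0000)
R[0][1] = 0.5000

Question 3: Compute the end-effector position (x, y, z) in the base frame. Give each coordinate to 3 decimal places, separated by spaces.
after link 1: o_1 = (5.0000, 0.0000, 1.0000)
after link 2: o_2 = (7.5981, -1.5000, 4.0000)
after link 3: o_3 = (8.3481, -5.3971, 5.5000)

8.348 -5.397 5.500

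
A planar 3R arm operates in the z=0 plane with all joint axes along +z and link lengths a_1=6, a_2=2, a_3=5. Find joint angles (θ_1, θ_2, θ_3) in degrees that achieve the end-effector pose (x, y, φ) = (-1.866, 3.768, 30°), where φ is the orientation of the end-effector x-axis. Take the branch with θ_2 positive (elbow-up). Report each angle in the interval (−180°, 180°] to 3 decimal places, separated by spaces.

wrist centre = target − a_3·(cos φ, sin φ) = (-6.1961, 1.2680)
cos θ_2 = (39.9998−6²−2²)/(2·6·2) = -0.0000; θ_2 = 90.0004° (elbow-up)
β = atan2(1.2680,-6.1961) = 168.4345°; ψ = atan2(2.0000,6.0000) = 18.4350°
θ_1 = β − ψ = 149.9995°
θ_3 = φ − θ_1 − θ_2 = 150.0001° (wrapped to (-180°,180°])

149.999 90.000 150.000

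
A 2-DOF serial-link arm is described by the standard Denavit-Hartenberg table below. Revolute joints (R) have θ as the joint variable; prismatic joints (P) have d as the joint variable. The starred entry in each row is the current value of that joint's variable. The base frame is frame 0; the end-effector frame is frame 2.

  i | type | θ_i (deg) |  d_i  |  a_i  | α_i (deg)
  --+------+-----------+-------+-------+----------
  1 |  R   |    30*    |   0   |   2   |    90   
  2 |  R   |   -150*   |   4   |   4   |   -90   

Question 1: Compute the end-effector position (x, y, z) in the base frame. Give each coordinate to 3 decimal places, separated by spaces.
after link 1: o_1 = (1.7321, 1.0000, 0.0000)
after link 2: o_2 = (0.7321, -4.1962, -2.0000)

0.732 -4.196 -2.000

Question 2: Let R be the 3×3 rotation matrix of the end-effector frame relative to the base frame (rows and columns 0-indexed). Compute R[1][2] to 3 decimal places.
End-effector z-axis (col 2 of R) = (0.4330,0.2500,-0.8660)
R[1][2] = 0.2500

0.250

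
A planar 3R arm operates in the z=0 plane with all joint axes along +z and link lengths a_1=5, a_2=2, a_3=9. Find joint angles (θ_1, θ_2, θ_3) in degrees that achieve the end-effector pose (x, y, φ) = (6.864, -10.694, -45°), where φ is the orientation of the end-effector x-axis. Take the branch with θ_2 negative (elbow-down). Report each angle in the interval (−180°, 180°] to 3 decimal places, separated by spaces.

-59.999 -120.002 135.002

wrist centre = target − a_3·(cos φ, sin φ) = (0.5000, -4.3300)
cos θ_2 = (18.9993−5²−2²)/(2·5·2) = -0.5000; θ_2 = -120.0024° (elbow-down)
β = atan2(-4.3300,0.5000) = -83.4126°; ψ = atan2(-1.7320,3.9999) = -23.4131°
θ_1 = β − ψ = -59.9995°
θ_3 = φ − θ_1 − θ_2 = 135.0019° (wrapped to (-180°,180°])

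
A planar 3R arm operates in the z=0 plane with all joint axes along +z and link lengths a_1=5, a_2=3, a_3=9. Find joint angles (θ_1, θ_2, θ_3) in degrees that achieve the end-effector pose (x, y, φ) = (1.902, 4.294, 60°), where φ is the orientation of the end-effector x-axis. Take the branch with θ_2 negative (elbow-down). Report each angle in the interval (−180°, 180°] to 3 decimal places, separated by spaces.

wrist centre = target − a_3·(cos φ, sin φ) = (-2.5980, -3.5002)
cos θ_2 = (19.0012−5²−3²)/(2·5·3) = -0.5000; θ_2 = -119.9973° (elbow-down)
β = atan2(-3.5002,-2.5980) = -126.5842°; ψ = atan2(-2.5981,3.5001) = -36.5866°
θ_1 = β − ψ = -89.9976°
θ_3 = φ − θ_1 − θ_2 = -90.0050° (wrapped to (-180°,180°])

-89.998 -119.997 -90.005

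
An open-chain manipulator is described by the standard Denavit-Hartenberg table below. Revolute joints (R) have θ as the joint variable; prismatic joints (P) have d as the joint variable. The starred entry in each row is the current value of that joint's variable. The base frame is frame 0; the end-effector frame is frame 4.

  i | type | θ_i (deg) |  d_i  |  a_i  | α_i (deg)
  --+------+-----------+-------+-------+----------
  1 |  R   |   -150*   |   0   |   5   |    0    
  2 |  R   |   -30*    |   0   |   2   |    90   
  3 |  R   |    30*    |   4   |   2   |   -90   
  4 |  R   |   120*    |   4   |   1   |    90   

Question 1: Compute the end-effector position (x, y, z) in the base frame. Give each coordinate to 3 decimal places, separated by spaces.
after link 1: o_1 = (-4.3301, -2.5000, 0.0000)
after link 2: o_2 = (-6.3301, -2.5000, 0.0000)
after link 3: o_3 = (-8.0622, 1.5000, 1.0000)
after link 4: o_4 = (-5.6292, 0.6340, 4.2141)

-5.629 0.634 4.214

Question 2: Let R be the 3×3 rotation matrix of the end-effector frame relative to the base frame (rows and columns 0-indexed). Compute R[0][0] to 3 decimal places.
0.433

End-effector x-axis (col 0 of R) = (0.4330,-0.8660,-0.2500)
R[0][0] = 0.4330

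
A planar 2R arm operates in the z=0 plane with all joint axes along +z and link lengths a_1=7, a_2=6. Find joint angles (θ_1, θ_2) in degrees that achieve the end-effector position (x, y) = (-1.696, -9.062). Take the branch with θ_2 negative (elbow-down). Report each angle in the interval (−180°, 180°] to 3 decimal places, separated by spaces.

-59.998 -90.003

cos θ_2 = (84.9963−7²−6²)/(2·7·6) = -0.0000; θ_2 = -90.0026° (elbow-down)
β = atan2(-9.0620,-1.6960) = -100.6006°; ψ = atan2(-6.0000,6.9997) = -40.6024°
θ_1 = β − ψ = -59.9982°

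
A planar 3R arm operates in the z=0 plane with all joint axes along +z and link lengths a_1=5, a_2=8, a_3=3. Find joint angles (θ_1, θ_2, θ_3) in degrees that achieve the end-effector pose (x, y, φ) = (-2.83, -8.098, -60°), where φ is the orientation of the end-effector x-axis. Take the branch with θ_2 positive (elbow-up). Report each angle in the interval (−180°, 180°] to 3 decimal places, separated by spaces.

149.999 120.002 29.999

wrist centre = target − a_3·(cos φ, sin φ) = (-4.3300, -5.4999)
cos θ_2 = (48.9981−5²−8²)/(2·5·8) = -0.5000; θ_2 = 120.0016° (elbow-up)
β = atan2(-5.4999,-4.3300) = -128.2128°; ψ = atan2(6.9281,0.9998) = 81.7882°
θ_1 = β − ψ = -210.0010°
θ_3 = φ − θ_1 − θ_2 = 29.9994° (wrapped to (-180°,180°])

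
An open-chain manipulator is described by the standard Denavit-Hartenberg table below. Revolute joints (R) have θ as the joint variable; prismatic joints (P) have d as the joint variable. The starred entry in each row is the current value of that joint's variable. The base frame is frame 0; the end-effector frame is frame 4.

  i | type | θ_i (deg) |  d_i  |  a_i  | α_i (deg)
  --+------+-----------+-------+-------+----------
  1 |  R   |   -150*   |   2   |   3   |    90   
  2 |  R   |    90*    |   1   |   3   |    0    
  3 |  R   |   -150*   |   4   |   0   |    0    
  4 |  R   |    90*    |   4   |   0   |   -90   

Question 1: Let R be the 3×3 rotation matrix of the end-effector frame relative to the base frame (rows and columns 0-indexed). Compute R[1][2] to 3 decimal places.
End-effector z-axis (col 2 of R) = (0.4330,0.2500,0.8660)
R[1][2] = 0.2500

0.250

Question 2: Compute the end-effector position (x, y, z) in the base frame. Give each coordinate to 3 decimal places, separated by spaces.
after link 1: o_1 = (-2.5981, -1.5000, 2.0000)
after link 2: o_2 = (-3.0981, -0.6340, 5.0000)
after link 3: o_3 = (-5.0981, 2.8301, 5.0000)
after link 4: o_4 = (-7.0981, 6.2942, 5.0000)

-7.098 6.294 5.000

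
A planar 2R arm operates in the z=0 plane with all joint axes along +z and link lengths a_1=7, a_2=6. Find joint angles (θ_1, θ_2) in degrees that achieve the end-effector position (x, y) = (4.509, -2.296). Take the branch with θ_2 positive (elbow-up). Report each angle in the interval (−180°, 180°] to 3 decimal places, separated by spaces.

cos θ_2 = (25.6027−7²−6²)/(2·7·6) = -0.7071; θ_2 = 135.0003° (elbow-up)
β = atan2(-2.2960,4.5090) = -26.9854°; ψ = atan2(4.2426,2.7573) = 56.9796°
θ_1 = β − ψ = -83.9650°

-83.965 135.000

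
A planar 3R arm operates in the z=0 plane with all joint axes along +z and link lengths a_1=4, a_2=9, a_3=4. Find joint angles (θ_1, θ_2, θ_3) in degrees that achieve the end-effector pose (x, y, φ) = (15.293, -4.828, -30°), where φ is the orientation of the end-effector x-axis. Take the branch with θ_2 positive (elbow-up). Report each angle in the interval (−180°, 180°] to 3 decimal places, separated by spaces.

-44.990 44.990 -30.000

wrist centre = target − a_3·(cos φ, sin φ) = (11.8289, -2.8280)
cos θ_2 = (147.9204−4²−9²)/(2·4·9) = 0.7072; θ_2 = 44.9902° (elbow-up)
β = atan2(-2.8280,11.8289) = -13.4456°; ψ = atan2(6.3629,10.3651) = 31.5448°
θ_1 = β − ψ = -44.9905°
θ_3 = φ − θ_1 − θ_2 = -29.9997° (wrapped to (-180°,180°])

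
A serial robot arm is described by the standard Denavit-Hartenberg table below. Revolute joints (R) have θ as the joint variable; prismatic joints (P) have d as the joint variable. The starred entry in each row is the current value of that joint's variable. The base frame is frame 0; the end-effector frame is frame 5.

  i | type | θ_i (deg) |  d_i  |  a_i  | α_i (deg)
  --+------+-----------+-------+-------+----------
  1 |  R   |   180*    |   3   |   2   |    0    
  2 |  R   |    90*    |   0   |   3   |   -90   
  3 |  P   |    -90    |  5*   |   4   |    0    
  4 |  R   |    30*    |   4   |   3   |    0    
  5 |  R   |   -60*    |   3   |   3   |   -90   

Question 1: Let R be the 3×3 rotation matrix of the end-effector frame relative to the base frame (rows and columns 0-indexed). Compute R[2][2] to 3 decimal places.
End-effector z-axis (col 2 of R) = (-0.0000,-0.8660,0.5000)
R[2][2] = 0.5000

0.500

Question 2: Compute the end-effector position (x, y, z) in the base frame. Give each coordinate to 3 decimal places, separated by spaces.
after link 1: o_1 = (-2.0000, 0.0000, 3.0000)
after link 2: o_2 = (-2.0000, -3.0000, 3.0000)
after link 3: o_3 = (3.0000, -3.0000, 7.0000)
after link 4: o_4 = (7.0000, -4.5000, 9.5981)
after link 5: o_5 = (10.0000, -3.0000, 12.1962)

10.000 -3.000 12.196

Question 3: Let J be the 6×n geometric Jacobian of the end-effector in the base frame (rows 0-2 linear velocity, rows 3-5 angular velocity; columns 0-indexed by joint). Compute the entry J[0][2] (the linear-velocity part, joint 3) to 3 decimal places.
1.000

prismatic axis z_2 = (1.0000,-0.0000,0.0000)
J_v[:, 2] = z_2; J_ω[:, 2] = (0,0,0)
entry J[0][2] = 1.0000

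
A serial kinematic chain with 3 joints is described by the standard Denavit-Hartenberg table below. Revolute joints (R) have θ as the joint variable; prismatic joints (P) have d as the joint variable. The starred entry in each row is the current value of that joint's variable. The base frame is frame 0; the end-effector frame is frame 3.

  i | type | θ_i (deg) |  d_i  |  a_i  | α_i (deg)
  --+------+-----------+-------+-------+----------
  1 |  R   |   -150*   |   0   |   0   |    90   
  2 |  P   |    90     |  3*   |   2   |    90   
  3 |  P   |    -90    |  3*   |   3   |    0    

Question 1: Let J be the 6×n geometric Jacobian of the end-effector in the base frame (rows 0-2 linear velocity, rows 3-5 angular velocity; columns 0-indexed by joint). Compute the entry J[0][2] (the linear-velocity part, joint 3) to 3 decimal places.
-0.866

prismatic axis z_2 = (-0.8660,-0.5000,-0.0000)
J_v[:, 2] = z_2; J_ω[:, 2] = (0,0,0)
entry J[0][2] = -0.8660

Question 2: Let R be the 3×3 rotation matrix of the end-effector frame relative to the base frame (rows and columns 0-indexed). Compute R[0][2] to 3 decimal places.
-0.866

End-effector z-axis (col 2 of R) = (-0.8660,-0.5000,-0.0000)
R[0][2] = -0.8660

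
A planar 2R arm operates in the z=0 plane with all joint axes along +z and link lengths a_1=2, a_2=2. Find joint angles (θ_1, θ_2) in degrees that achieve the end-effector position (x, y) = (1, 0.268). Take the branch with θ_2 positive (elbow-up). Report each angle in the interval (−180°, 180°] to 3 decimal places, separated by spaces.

-59.997 150.000

cos θ_2 = (1.0718−2²−2²)/(2·2·2) = -0.8660; θ_2 = 149.9996° (elbow-up)
β = atan2(0.2680,1.0000) = 15.0027°; ψ = atan2(1.0000,0.2680) = 74.9998°
θ_1 = β − ψ = -59.9971°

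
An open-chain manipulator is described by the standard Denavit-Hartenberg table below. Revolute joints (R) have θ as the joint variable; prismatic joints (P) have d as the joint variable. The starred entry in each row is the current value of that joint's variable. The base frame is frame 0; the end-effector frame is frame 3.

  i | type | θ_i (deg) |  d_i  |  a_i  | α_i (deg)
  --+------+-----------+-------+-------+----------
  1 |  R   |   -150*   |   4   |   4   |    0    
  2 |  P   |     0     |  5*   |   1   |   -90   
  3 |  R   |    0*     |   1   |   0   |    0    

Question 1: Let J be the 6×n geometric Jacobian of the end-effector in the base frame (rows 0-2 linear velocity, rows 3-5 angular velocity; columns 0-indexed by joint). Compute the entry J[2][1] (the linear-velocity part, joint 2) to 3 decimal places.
1.000

prismatic axis z_1 = (0.0000,0.0000,1.0000)
J_v[:, 1] = z_1; J_ω[:, 1] = (0,0,0)
entry J[2][1] = 1.0000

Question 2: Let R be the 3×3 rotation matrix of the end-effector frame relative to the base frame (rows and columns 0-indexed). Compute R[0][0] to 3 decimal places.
End-effector x-axis (col 0 of R) = (-0.8660,-0.5000,0.0000)
R[0][0] = -0.8660

-0.866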